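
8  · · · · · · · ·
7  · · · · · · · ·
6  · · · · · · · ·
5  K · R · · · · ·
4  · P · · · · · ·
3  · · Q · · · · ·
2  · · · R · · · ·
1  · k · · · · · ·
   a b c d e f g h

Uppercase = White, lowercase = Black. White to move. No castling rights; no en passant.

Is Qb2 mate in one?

After Qb2: black king on b1; in check: yes, from the white queen on b2.
King squares — a1: attacked by Qb2; c1: attacked by Qb2; a2: attacked by Qb2; b2: attacked by Rd2; c2: attacked by Qb2.
Black has no legal moves → checkmate.

yes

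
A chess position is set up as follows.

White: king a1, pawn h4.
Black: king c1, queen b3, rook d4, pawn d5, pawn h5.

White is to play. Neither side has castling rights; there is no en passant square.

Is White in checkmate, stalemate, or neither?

stalemate

White to move; white king on a1.
In check: no.
King squares — b1: attacked by Kc1; a2: attacked by Qb3; b2: attacked by Kc1.
Legal moves for White: none.
Not in check and no legal moves → stalemate.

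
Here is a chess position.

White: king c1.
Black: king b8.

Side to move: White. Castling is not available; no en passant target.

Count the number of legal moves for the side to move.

5

White to move; king on c1.
In check: no.
Legal moves: Kd2, Kc2, Kb2, Kd1, Kb1.
Count: 5.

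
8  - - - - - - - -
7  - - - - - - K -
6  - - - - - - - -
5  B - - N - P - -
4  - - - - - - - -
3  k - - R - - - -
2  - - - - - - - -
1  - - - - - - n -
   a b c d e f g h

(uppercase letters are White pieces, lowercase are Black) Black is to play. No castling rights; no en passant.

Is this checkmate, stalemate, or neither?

neither

Black to move; black king on a3.
In check: yes, from the white rook on d3.
King squares — a2: available; b2: available; b3: attacked by Rd3; a4: available; b4: attacked by Ba5.
Legal moves for Black: Ka4, Kb2, Ka2.
Black is in check but has 3 legal moves → neither.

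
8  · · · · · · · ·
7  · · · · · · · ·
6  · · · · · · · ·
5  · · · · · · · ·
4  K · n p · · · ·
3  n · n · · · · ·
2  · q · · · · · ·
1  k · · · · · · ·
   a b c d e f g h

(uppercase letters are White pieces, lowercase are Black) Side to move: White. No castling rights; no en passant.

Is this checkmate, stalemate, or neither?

checkmate

White to move; white king on a4.
In check: yes, from the black knight on c3.
King squares — a3: attacked by Qb2; b3: attacked by Qb2; b4: attacked by Qb2; a5: attacked by Nc4; b5: attacked by Qb2.
Legal moves for White: none.
In check with no legal moves → checkmate.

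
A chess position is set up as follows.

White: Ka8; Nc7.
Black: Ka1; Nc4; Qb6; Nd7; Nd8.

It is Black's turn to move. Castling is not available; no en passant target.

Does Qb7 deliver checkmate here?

After Qb7: white king on a8; in check: yes, from the black queen on b7.
King squares — a7: attacked by Qb7; b7: attacked by Nd8; b8: attacked by Qb7.
White has no legal moves → checkmate.

yes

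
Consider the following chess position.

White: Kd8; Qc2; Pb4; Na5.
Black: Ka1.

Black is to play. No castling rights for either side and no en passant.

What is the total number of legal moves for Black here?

0

Black to move; king on a1.
In check: no.
Legal moves: none.
Count: 0.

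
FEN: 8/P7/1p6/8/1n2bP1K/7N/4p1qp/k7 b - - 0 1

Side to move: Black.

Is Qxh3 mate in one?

After Qxh3: white king on h4; in check: yes, from the black queen on h3.
White has 2 legal replies: Kg5, Kxh3.
In check but a legal move exists → not checkmate.

no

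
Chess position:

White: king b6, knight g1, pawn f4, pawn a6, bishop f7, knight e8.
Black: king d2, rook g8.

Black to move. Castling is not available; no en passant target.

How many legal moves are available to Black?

Black to move; king on d2.
In check: no.
Legal moves: Rh8, Rf8, Rxe8, Rg7, Rg6+, Rg5, Rg4, Rg3, Rg2, Rxg1, Ke3, Kd3, Kc3, Kc2, Ke1, Kd1, Kc1.
Count: 17.

17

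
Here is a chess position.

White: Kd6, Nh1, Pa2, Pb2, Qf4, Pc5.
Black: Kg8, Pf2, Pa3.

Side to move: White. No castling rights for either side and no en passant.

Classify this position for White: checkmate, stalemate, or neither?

White to move; white king on d6.
In check: no.
Legal moves for White include: Ke7, Kd7, Kc7, Ke6, Kc6, Ke5, Kd5, Qf8+, Qf7+, Qh6, Qf6, Qg5+, Qf5, Qe5, Qh4, Qg4+, Qe4, Qd4, ... (list truncated; more exist).
White has legal moves and is not in check → neither.

neither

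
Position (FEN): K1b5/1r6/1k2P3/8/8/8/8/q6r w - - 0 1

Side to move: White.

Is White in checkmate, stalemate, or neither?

checkmate

White to move; white king on a8.
In check: yes, from the black queen on a1.
King squares — a7: attacked by Qa1; b7: attacked by Kb6; b8: attacked by Rb7.
Legal moves for White: none.
In check with no legal moves → checkmate.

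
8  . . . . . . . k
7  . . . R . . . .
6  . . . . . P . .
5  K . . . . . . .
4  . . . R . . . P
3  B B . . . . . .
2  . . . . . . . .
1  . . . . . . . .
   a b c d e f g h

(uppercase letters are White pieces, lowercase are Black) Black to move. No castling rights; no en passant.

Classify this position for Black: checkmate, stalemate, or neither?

Black to move; black king on h8.
In check: no.
King squares — g7: attacked by Pf6; h7: attacked by Rd7; g8: attacked by Bb3.
Legal moves for Black: none.
Not in check and no legal moves → stalemate.

stalemate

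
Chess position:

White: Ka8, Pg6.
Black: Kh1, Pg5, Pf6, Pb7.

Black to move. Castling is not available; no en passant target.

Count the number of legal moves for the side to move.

7

Black to move; king on h1.
In check: no.
Legal moves: Kh2, Kg2, Kg1, b6, f5, g4, b5.
Count: 7.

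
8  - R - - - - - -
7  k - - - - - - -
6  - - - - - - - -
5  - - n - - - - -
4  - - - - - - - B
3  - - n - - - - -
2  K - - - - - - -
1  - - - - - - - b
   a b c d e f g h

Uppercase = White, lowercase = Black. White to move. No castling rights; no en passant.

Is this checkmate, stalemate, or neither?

White to move; white king on a2.
In check: yes, from the black knight on c3.
Legal moves for White: Ka3, Kb2, Ka1.
White is in check but has 3 legal moves → neither.

neither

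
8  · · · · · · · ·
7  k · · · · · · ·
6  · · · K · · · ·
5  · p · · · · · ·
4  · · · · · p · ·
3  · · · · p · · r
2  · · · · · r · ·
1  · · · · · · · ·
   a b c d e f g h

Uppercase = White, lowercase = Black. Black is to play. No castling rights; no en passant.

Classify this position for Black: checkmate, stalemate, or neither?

neither

Black to move; black king on a7.
In check: no.
Legal moves for Black include: Kb8, Ka8, Kb7, Kb6, Ka6, Rh8, Rh7, Rh6+, Rh5, Rh4, Rg3, Rhf3, Rhh2, Rh1, Rff3, Rfh2, Rg2, Re2, ... (list truncated; more exist).
Black has legal moves and is not in check → neither.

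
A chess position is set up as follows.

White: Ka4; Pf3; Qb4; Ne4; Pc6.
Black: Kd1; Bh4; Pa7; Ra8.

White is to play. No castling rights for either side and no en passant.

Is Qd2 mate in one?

After Qd2: black king on d1; in check: yes, from the white queen on d2.
King squares — c1: attacked by Qd2; e1: attacked by Qd2; c2: attacked by Qd2; d2: attacked by Ne4; e2: attacked by Qd2.
Black has no legal moves → checkmate.

yes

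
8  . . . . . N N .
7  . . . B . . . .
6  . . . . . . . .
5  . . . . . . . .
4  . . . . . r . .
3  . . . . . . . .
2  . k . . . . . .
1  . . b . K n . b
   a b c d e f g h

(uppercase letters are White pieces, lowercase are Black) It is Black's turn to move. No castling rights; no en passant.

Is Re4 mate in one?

no

After Re4: white king on e1; in check: yes, from the black rook on e4.
White has 3 legal replies: Kf2, Kxf1, Kd1.
In check but a legal move exists → not checkmate.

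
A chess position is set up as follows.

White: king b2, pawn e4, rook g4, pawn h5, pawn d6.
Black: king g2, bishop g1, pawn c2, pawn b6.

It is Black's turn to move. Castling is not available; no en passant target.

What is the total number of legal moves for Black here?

6

Black to move; king on g2.
In check: yes, from the white rook on g4.
Legal moves: Kh3, Kf3, Kh2, Kf2, Kh1, Kf1.
Count: 6.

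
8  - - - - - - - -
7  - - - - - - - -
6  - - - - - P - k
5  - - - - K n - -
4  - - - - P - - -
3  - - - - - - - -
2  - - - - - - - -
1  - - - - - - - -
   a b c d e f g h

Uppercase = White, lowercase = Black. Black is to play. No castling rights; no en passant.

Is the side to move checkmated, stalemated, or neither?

Black to move; black king on h6.
In check: no.
Legal moves for Black: Kh7, Kg6, Kh5, Kg5, Ng7, Ne7, Nd6, Nh4, Nd4, Ng3, Ne3.
Black has 11 legal moves and is not in check → neither.

neither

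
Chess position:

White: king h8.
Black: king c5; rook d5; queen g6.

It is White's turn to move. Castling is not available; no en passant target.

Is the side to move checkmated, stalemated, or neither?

White to move; white king on h8.
In check: no.
King squares — g7: attacked by Qg6; h7: attacked by Qg6; g8: attacked by Qg6.
Legal moves for White: none.
Not in check and no legal moves → stalemate.

stalemate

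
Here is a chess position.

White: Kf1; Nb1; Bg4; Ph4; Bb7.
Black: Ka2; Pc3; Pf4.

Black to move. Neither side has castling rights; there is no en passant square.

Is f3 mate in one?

After f3: white king on f1; in check: no.
White is not in check, so this cannot be checkmate.

no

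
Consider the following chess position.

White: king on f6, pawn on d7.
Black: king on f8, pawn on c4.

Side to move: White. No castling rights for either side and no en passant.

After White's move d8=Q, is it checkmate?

After d8=Q: black king on f8; in check: yes, from the white queen on d8.
King squares — e7: attacked by Kf6; f7: attacked by Kf6; g7: attacked by Kf6; e8: attacked by Qd8; g8: attacked by Qd8.
Black has no legal moves → checkmate.

yes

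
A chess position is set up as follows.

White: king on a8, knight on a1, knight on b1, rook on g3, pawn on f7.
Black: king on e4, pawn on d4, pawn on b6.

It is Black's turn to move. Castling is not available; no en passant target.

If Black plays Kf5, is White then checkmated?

no

After Kf5: white king on a8; in check: no.
White is not in check, so this cannot be checkmate.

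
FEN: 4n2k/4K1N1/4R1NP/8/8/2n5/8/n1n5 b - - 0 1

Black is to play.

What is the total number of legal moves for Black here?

2

Black to move; king on h8.
In check: yes, from the white knight on g6.
Legal moves: Kg8, Kh7.
Count: 2.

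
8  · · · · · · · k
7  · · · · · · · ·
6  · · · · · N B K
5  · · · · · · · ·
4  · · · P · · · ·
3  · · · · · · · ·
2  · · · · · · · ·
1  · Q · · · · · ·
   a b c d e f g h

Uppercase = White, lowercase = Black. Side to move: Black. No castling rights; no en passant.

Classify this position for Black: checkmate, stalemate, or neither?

stalemate

Black to move; black king on h8.
In check: no.
King squares — g7: attacked by Kh6; h7: attacked by Nf6; g8: attacked by Nf6.
Legal moves for Black: none.
Not in check and no legal moves → stalemate.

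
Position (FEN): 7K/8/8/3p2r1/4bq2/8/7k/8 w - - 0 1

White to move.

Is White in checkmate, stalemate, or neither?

White to move; white king on h8.
In check: no.
King squares — g7: attacked by Rg5; h7: attacked by Be4; g8: attacked by Rg5.
Legal moves for White: none.
Not in check and no legal moves → stalemate.

stalemate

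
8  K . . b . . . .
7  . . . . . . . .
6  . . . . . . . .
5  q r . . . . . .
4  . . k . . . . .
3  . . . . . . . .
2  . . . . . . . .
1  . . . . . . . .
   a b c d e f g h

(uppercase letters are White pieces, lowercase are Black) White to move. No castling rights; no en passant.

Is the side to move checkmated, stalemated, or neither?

White to move; white king on a8.
In check: yes, from the black queen on a5.
King squares — a7: attacked by Qa5; b7: attacked by Rb5; b8: attacked by Rb5.
Legal moves for White: none.
In check with no legal moves → checkmate.

checkmate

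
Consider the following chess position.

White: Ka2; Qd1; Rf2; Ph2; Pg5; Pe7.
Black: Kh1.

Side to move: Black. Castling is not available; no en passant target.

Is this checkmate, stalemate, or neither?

checkmate

Black to move; black king on h1.
In check: yes, from the white queen on d1.
King squares — g1: attacked by Qd1; g2: attacked by Rf2; h2: attacked by Rf2.
Legal moves for Black: none.
In check with no legal moves → checkmate.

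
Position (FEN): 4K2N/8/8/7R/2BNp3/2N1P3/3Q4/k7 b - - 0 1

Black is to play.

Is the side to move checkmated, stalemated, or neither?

stalemate

Black to move; black king on a1.
In check: no.
King squares — b1: attacked by Nc3; a2: attacked by Qd2; b2: attacked by Qd2.
Legal moves for Black: none.
Not in check and no legal moves → stalemate.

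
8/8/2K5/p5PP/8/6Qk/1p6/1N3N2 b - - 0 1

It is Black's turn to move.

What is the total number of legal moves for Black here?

0

Black to move; king on h3.
In check: yes, from the white queen on g3.
Legal moves: none.
Count: 0.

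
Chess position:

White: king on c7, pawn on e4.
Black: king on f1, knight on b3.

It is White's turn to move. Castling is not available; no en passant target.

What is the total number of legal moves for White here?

9

White to move; king on c7.
In check: no.
Legal moves: Kd8, Kc8, Kb8, Kd7, Kb7, Kd6, Kc6, Kb6, e5.
Count: 9.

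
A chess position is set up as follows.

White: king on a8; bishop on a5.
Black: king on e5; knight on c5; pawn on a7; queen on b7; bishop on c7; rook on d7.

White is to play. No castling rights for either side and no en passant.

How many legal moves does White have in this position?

0

White to move; king on a8.
In check: yes, from the black queen on b7.
Legal moves: none.
Count: 0.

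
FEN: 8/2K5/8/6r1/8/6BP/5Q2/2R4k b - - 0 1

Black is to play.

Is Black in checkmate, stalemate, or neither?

checkmate

Black to move; black king on h1.
In check: yes, from the white rook on c1.
King squares — g1: attacked by Rc1; g2: attacked by Qf2; h2: attacked by Qf2.
Legal moves for Black: none.
In check with no legal moves → checkmate.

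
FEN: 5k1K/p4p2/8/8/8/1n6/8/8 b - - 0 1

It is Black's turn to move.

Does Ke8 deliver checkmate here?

After Ke8: white king on h8; in check: no.
White is not in check, so this cannot be checkmate.

no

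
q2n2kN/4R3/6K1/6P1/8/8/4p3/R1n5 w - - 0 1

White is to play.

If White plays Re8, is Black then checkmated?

After Re8: black king on g8; in check: yes, from the white rook on e8.
King squares — f7: attacked by Kg6; g7: attacked by Kg6; h7: attacked by Kg6; f8: attacked by Re8; h8: attacked by Re8.
Black has no legal moves → checkmate.

yes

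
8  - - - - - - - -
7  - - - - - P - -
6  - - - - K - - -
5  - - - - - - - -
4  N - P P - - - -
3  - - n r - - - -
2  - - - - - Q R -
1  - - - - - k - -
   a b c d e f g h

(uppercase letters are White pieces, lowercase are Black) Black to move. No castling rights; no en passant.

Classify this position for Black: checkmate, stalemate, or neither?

Black to move; black king on f1.
In check: yes, from the white queen on f2.
King squares — e1: attacked by Qf2; g1: attacked by Qf2; e2: attacked by Qf2; f2: attacked by Rg2; g2: attacked by Qf2.
Legal moves for Black: none.
In check with no legal moves → checkmate.

checkmate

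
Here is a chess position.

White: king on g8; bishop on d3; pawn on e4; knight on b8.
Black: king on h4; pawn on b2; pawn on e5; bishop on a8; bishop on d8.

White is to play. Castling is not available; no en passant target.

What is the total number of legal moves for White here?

White to move; king on g8.
In check: no.
Legal moves: Kh8, Kf8, Kh7, Kg7, Kf7, Nd7, Nc6, Na6, Ba6, Bb5, Bc4, Be2, Bc2, Bf1, Bb1.
Count: 15.

15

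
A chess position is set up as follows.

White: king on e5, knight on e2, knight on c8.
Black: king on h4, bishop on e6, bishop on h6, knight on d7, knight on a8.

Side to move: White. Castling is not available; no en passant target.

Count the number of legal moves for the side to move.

White to move; king on e5.
In check: yes, from the black knight on d7.
Legal moves: Kxe6, Kd6, Ke4, Kd4.
Count: 4.

4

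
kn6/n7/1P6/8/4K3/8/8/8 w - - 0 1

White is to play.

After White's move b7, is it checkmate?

After b7: black king on a8; in check: yes, from the white pawn on b7.
Black has 1 legal reply: Kxb7.
In check but a legal move exists → not checkmate.

no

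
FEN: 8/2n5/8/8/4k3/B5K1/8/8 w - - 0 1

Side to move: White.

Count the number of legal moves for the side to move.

White to move; king on g3.
In check: no.
Legal moves: Kh4, Kg4, Kh3, Kh2, Kg2, Kf2, Bf8, Be7, Bd6, Bc5, Bb4, Bb2, Bc1.
Count: 13.

13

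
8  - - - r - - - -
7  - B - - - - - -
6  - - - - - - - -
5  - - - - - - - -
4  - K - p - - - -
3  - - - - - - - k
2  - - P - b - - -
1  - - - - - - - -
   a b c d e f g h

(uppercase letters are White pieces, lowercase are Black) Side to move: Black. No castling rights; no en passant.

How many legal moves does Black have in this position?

Black to move; king on h3.
In check: no.
Legal moves: Rh8, Rg8, Rf8, Re8, Rc8, Rb8, Ra8, Rd7, Rd6, Rd5, Kh4, Kg4, Kg3, Kh2, Ba6, Bh5, Bb5, Bg4, Bc4, Bf3, Bd3, Bf1, Bd1, d3.
Count: 24.

24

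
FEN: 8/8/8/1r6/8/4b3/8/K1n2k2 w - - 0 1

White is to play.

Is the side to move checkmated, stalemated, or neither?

White to move; white king on a1.
In check: no.
King squares — b1: attacked by Rb5; a2: attacked by Nc1; b2: attacked by Rb5.
Legal moves for White: none.
Not in check and no legal moves → stalemate.

stalemate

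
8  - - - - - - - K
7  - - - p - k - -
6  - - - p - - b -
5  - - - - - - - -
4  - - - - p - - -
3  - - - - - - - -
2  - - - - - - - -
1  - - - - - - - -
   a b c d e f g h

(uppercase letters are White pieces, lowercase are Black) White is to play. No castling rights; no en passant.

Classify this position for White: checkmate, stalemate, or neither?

White to move; white king on h8.
In check: no.
King squares — g7: attacked by Kf7; h7: attacked by Bg6; g8: attacked by Kf7.
Legal moves for White: none.
Not in check and no legal moves → stalemate.

stalemate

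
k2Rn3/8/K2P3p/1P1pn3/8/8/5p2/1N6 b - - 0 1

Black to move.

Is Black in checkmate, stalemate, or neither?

Black to move; black king on a8.
In check: yes, from the white rook on d8.
King squares — a7: attacked by Ka6; b7: attacked by Ka6; b8: attacked by Rd8.
Legal moves for Black: none.
In check with no legal moves → checkmate.

checkmate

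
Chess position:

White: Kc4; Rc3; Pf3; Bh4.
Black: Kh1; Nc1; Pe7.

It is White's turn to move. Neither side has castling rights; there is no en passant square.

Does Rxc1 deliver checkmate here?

After Rxc1: black king on h1; in check: yes, from the white rook on c1.
Black has 2 legal replies: Kh2, Kg2.
In check but a legal move exists → not checkmate.

no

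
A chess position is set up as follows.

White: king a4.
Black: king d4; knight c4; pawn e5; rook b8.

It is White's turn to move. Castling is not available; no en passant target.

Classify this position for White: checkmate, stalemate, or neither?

stalemate

White to move; white king on a4.
In check: no.
King squares — a3: attacked by Nc4; b3: attacked by Rb8; b4: attacked by Rb8; a5: attacked by Nc4; b5: attacked by Rb8.
Legal moves for White: none.
Not in check and no legal moves → stalemate.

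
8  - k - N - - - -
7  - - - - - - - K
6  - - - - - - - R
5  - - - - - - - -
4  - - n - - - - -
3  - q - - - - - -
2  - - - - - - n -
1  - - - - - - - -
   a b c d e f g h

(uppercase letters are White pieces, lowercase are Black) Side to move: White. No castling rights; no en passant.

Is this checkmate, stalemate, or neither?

White to move; white king on h7.
In check: no.
Legal moves for White include: Nf7, Nb7, Ne6, Nc6+, Kh8, Kg8, Kg7, Kg6, Rg6, Rf6, Re6, Rd6, Rc6, Rb6+, Ra6, Rh5, Rh4, Rh3, ... (list truncated; more exist).
White has legal moves and is not in check → neither.

neither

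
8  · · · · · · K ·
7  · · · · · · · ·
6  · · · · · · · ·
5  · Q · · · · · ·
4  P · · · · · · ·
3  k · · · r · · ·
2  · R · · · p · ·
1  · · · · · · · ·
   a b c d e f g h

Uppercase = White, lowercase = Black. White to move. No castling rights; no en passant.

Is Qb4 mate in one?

yes

After Qb4: black king on a3; in check: yes, from the white queen on b4.
King squares — a2: attacked by Rb2; b2: attacked by Qb4; b3: attacked by Rb2; a4: attacked by Qb4; b4: attacked by Rb2.
Black has no legal moves → checkmate.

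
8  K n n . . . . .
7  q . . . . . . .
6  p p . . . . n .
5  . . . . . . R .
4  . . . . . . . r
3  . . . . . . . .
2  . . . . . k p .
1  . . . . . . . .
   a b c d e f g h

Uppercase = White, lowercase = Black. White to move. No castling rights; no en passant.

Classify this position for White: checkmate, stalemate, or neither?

White to move; white king on a8.
In check: yes, from the black queen on a7.
King squares — a7: attacked by Nc8; b7: attacked by Qa7; b8: attacked by Qa7.
Legal moves for White: none.
In check with no legal moves → checkmate.

checkmate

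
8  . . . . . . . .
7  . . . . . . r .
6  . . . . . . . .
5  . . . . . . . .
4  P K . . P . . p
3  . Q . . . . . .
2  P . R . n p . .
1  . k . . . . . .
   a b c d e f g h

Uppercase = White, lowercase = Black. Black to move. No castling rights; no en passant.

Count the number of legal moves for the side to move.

1

Black to move; king on b1.
In check: yes, from the white queen on b3.
Legal moves: Ka1.
Count: 1.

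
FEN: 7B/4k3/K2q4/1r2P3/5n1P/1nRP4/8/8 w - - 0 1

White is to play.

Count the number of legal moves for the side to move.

4

White to move; king on a6.
In check: yes, from the black queen on d6.
Legal moves: Ka7, Kxb5, Rc6, exd6+.
Count: 4.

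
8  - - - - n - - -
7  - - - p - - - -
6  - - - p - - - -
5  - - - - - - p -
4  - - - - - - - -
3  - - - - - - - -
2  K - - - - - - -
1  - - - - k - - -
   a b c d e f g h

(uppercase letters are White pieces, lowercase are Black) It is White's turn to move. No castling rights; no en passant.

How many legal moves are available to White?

White to move; king on a2.
In check: no.
Legal moves: Kb3, Ka3, Kb2, Kb1, Ka1.
Count: 5.

5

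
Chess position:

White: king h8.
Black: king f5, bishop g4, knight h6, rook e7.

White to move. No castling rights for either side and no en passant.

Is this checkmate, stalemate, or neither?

stalemate

White to move; white king on h8.
In check: no.
King squares — g7: attacked by Re7; h7: attacked by Re7; g8: attacked by Nh6.
Legal moves for White: none.
Not in check and no legal moves → stalemate.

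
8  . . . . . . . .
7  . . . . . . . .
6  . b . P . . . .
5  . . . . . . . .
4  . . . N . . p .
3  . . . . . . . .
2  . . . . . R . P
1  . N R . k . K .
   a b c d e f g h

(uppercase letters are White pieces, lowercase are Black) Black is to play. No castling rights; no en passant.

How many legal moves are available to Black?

0

Black to move; king on e1.
In check: yes, from the white rook on c1.
Legal moves: none.
Count: 0.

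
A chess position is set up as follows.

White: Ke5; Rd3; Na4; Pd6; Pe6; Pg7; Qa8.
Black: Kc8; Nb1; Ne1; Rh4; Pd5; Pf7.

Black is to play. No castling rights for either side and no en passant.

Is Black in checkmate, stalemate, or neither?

Black to move; black king on c8.
In check: yes, from the white queen on a8.
King squares — b7: attacked by Qa8; c7: attacked by Pd6; d7: attacked by Pe6; b8: attacked by Qa8; d8: attacked by Qa8.
Legal moves for Black: none.
In check with no legal moves → checkmate.

checkmate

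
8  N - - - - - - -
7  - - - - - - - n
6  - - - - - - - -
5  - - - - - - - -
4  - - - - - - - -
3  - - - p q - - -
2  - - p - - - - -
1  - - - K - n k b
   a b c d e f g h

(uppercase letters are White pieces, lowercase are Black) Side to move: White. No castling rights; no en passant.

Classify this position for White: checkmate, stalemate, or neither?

checkmate

White to move; white king on d1.
In check: yes, from the black pawn on c2.
King squares — c1: attacked by Qe3; e1: attacked by Qe3; c2: attacked by Pd3; d2: attacked by Nf1; e2: attacked by Pd3.
Legal moves for White: none.
In check with no legal moves → checkmate.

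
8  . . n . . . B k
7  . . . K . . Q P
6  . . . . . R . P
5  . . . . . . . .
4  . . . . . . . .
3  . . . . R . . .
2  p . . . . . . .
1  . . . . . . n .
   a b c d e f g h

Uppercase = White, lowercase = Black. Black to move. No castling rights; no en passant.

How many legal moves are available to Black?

Black to move; king on h8.
In check: yes, from the white queen on g7.
Legal moves: none.
Count: 0.

0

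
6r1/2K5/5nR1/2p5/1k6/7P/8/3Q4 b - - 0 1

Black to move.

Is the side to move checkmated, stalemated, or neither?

neither

Black to move; black king on b4.
In check: no.
Legal moves for Black include: Rh8, Rf8, Re8, Rd8, Rc8+, Rb8, Ra8, Rg7+, Rxg6, Ne8+, Nh7, Nd7, Nh5, Nd5+, Ng4, Ne4, Kb5, Ka5, ... (list truncated; more exist).
Black has legal moves and is not in check → neither.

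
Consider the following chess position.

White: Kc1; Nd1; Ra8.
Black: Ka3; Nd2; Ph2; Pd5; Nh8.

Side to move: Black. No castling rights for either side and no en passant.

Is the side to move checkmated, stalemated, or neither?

neither

Black to move; black king on a3.
In check: yes, from the white rook on a8.
King squares — a2: attacked by Ra8; b2: attacked by Kc1; b3: available; a4: attacked by Ra8; b4: available.
Legal moves for Black: Kb4, Kb3.
Black is in check but has 2 legal moves → neither.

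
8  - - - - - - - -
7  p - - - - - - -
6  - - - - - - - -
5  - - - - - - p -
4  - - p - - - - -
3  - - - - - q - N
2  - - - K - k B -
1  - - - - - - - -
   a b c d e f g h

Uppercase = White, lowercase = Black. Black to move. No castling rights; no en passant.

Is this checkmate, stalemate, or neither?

neither

Black to move; black king on f2.
In check: yes, from the white knight on h3.
King squares — e1: attacked by Kd2; f1: attacked by Bg2; g1: attacked by Nh3; e2: attacked by Kd2; g2: available; e3: attacked by Kd2; f3: own queen; g3: available.
Legal moves for Black: Kg3, Kxg2, Qxh3.
Black is in check but has 3 legal moves → neither.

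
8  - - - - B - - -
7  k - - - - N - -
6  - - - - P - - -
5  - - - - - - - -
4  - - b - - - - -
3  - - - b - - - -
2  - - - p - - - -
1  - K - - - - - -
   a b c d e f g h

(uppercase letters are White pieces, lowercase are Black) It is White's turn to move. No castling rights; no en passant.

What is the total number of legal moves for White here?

White to move; king on b1.
In check: yes, from the black bishop on d3.
Legal moves: Kb2, Ka1.
Count: 2.

2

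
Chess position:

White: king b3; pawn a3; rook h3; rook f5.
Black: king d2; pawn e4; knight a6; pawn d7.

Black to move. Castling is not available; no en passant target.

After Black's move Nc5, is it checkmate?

After Nc5: white king on b3; in check: yes, from the black knight on c5.
White has 5 legal replies: Kc4, Kb4, Kb2, Ka2, Rxc5.
In check but a legal move exists → not checkmate.

no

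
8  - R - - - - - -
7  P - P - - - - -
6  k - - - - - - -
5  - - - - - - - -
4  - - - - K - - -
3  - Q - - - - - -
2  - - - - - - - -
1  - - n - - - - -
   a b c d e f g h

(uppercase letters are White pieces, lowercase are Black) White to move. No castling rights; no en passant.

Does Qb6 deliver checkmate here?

yes

After Qb6: black king on a6; in check: yes, from the white queen on b6.
King squares — a5: attacked by Qb6; b5: attacked by Qb6; b6: attacked by Rb8; a7: attacked by Qb6; b7: attacked by Qb6.
Black has no legal moves → checkmate.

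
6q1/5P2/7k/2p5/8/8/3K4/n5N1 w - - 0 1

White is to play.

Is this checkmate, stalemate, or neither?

White to move; white king on d2.
In check: no.
Legal moves for White: Ke3, Kd3, Kc3, Ke2, Ke1, Kd1, Kc1, Nh3, Nf3, Ne2, fxg8=Q, fxg8=R, fxg8=B, fxg8=N+, f8=Q+, f8=R, f8=B+, f8=N.
White has 18 legal moves and is not in check → neither.

neither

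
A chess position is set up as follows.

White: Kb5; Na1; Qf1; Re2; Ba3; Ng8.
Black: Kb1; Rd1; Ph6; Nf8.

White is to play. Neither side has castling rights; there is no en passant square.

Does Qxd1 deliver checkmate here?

yes

After Qxd1: black king on b1; in check: yes, from the white queen on d1.
King squares — a1: attacked by Qd1; c1: attacked by Qd1; a2: attacked by Re2; b2: attacked by Re2; c2: attacked by Na1.
Black has no legal moves → checkmate.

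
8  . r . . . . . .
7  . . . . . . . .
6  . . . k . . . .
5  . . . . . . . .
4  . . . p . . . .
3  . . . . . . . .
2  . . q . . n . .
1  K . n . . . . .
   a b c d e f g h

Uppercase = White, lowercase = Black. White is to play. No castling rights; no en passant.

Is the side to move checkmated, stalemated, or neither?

stalemate

White to move; white king on a1.
In check: no.
King squares — b1: attacked by Qc2; a2: attacked by Nc1; b2: attacked by Qc2.
Legal moves for White: none.
Not in check and no legal moves → stalemate.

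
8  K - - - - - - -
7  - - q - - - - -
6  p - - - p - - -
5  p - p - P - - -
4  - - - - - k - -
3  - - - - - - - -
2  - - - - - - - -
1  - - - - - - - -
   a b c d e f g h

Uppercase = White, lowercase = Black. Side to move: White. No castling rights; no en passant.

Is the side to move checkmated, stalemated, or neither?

White to move; white king on a8.
In check: no.
King squares — a7: attacked by Qc7; b7: attacked by Qc7; b8: attacked by Qc7.
Legal moves for White: none.
Not in check and no legal moves → stalemate.

stalemate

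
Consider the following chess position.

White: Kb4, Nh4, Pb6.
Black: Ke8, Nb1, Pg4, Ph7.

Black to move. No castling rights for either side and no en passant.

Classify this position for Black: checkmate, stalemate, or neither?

neither

Black to move; black king on e8.
In check: no.
Legal moves for Black: Kf8, Kd8, Kf7, Ke7, Kd7, Nc3, Na3, Nd2, h6, g3, h5.
Black has 11 legal moves and is not in check → neither.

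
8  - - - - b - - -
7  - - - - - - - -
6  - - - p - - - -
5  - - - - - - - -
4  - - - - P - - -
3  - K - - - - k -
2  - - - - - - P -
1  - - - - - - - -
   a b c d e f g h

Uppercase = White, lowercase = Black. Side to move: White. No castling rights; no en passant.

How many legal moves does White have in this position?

White to move; king on b3.
In check: no.
Legal moves: Kc4, Kb4, Kc3, Ka3, Kc2, Kb2, Ka2, e5.
Count: 8.

8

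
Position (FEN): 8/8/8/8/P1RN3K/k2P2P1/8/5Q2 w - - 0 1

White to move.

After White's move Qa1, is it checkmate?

yes

After Qa1: black king on a3; in check: yes, from the white queen on a1.
King squares — a2: attacked by Qa1; b2: attacked by Qa1; b3: attacked by Nd4; a4: attacked by Qa1; b4: attacked by Rc4.
Black has no legal moves → checkmate.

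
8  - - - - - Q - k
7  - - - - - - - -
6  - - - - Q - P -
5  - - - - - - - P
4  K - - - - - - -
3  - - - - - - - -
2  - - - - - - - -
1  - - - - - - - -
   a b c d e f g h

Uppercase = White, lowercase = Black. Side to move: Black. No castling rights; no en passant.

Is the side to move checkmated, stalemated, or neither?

checkmate

Black to move; black king on h8.
In check: yes, from the white queen on f8.
King squares — g7: attacked by Qf8; h7: attacked by Pg6; g8: attacked by Qe6.
Legal moves for Black: none.
In check with no legal moves → checkmate.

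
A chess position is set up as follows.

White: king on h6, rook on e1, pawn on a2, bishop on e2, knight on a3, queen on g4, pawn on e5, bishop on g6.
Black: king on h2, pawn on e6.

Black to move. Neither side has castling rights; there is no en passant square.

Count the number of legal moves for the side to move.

0

Black to move; king on h2.
In check: no.
Legal moves: none.
Count: 0.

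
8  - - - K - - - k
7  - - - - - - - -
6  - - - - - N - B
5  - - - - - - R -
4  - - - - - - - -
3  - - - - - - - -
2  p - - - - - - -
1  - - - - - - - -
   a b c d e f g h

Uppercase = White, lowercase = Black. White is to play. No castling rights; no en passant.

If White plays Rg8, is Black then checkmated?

yes

After Rg8: black king on h8; in check: yes, from the white rook on g8.
King squares — g7: attacked by Bh6; h7: attacked by Nf6; g8: attacked by Nf6.
Black has no legal moves → checkmate.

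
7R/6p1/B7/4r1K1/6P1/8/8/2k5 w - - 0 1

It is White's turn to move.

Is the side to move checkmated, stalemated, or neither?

neither

White to move; white king on g5.
In check: yes, from the black rook on e5.
Legal moves for White: Kg6, Kh4, Kf4.
White is in check but has 3 legal moves → neither.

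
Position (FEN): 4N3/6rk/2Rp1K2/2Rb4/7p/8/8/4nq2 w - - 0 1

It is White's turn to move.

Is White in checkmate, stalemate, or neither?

checkmate

White to move; white king on f6.
In check: yes, from the black queen on f1.
King squares — e5: attacked by Pd6; f5: attacked by Qf1; g5: attacked by Rg7; e6: attacked by Bd5; g6: attacked by Rg7; e7: attacked by Rg7; f7: attacked by Qf1; g7: attacked by Kh7.
Legal moves for White: none.
In check with no legal moves → checkmate.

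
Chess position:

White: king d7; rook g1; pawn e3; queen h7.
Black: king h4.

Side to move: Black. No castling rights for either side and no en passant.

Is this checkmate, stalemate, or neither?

Black to move; black king on h4.
In check: yes, from the white queen on h7.
King squares — g3: attacked by Rg1; h3: attacked by Qh7; g4: attacked by Rg1; g5: attacked by Rg1; h5: attacked by Qh7.
Legal moves for Black: none.
In check with no legal moves → checkmate.

checkmate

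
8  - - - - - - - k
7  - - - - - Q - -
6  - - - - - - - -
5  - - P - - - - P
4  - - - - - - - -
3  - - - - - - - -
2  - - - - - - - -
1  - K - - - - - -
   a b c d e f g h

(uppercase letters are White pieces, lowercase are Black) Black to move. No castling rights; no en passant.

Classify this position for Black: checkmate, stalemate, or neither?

Black to move; black king on h8.
In check: no.
King squares — g7: attacked by Qf7; h7: attacked by Qf7; g8: attacked by Qf7.
Legal moves for Black: none.
Not in check and no legal moves → stalemate.

stalemate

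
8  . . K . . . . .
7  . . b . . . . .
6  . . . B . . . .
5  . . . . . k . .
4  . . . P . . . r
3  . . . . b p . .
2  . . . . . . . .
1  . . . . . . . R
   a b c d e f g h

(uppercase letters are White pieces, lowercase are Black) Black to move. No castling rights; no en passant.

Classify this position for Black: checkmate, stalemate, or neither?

neither

Black to move; black king on f5.
In check: no.
Legal moves for Black include: Bd8, Bb8, Bxd6, Bb6, Ba5, Kg6, Kf6, Ke6, Kg5, Kg4, Ke4, Rh8+, Rh7, Rh6, Rh5, Rg4, Rf4, Re4, ... (list truncated; more exist).
Black has legal moves and is not in check → neither.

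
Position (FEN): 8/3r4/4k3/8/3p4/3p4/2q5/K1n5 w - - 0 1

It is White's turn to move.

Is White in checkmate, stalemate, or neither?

stalemate

White to move; white king on a1.
In check: no.
King squares — b1: attacked by Qc2; a2: attacked by Nc1; b2: attacked by Qc2.
Legal moves for White: none.
Not in check and no legal moves → stalemate.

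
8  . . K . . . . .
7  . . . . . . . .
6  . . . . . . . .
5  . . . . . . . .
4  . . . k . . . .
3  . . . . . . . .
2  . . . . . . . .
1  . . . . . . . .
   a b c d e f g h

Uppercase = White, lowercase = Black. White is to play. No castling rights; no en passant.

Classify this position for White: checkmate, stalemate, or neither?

White to move; white king on c8.
In check: no.
Legal moves for White: Kd8, Kb8, Kd7, Kc7, Kb7.
White has 5 legal moves and is not in check → neither.

neither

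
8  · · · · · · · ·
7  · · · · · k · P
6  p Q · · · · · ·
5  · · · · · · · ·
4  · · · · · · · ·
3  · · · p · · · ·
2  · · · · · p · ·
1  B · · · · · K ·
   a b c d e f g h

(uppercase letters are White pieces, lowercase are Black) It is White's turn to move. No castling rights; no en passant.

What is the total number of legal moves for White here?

White to move; king on g1.
In check: yes, from the black pawn on f2.
Legal moves: Kh2, Kg2, Kxf2, Kh1, Kf1, Qxf2+.
Count: 6.

6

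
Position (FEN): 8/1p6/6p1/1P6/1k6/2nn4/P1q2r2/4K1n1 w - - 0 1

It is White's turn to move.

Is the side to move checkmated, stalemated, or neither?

checkmate

White to move; white king on e1.
In check: yes, from the black knight on d3.
King squares — d1: attacked by Qc2; f1: attacked by Rf2; d2: attacked by Qc2; e2: attacked by Ng1; f2: attacked by Qc2.
Legal moves for White: none.
In check with no legal moves → checkmate.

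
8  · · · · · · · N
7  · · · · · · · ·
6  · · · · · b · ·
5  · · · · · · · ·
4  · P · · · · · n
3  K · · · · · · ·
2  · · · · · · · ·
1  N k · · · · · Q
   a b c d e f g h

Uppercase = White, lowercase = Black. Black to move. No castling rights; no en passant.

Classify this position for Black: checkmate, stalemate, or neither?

checkmate

Black to move; black king on b1.
In check: yes, from the white queen on h1.
King squares — a1: attacked by Qh1; c1: attacked by Qh1; a2: attacked by Ka3; b2: attacked by Ka3; c2: attacked by Na1.
Legal moves for Black: none.
In check with no legal moves → checkmate.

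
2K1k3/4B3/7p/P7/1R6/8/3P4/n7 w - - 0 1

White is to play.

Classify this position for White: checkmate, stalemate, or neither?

neither

White to move; white king on c8.
In check: no.
Legal moves for White include: Kb8, Kc7, Kb7, Bf8, Bd8, Bf6, Bd6, Bg5, Bc5, Bh4, Rb8, Rb7, Rb6, Rb5, Rh4, Rg4, Rf4, Re4, ... (list truncated; more exist).
White has legal moves and is not in check → neither.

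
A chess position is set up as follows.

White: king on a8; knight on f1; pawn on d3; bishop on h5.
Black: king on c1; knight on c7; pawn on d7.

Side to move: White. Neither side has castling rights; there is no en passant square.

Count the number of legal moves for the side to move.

3

White to move; king on a8.
In check: yes, from the black knight on c7.
Legal moves: Kb8, Kb7, Ka7.
Count: 3.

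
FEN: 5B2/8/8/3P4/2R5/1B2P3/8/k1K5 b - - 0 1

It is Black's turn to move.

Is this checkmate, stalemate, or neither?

stalemate

Black to move; black king on a1.
In check: no.
King squares — b1: attacked by Kc1; a2: attacked by Bb3; b2: attacked by Kc1.
Legal moves for Black: none.
Not in check and no legal moves → stalemate.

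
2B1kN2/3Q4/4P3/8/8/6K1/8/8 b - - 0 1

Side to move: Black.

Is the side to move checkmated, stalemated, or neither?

neither

Black to move; black king on e8.
In check: yes, from the white queen on d7.
King squares — d7: attacked by Pe6; e7: attacked by Qd7; f7: attacked by Pe6; d8: attacked by Qd7; f8: available.
Legal moves for Black: Kxf8.
Black is in check but has 1 legal move → neither.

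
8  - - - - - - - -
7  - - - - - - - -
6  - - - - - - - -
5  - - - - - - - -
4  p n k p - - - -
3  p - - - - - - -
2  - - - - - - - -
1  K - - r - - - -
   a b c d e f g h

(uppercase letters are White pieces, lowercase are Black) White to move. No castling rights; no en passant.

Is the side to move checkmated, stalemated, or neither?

checkmate

White to move; white king on a1.
In check: yes, from the black rook on d1.
King squares — b1: attacked by Rd1; a2: attacked by Nb4; b2: attacked by Pa3.
Legal moves for White: none.
In check with no legal moves → checkmate.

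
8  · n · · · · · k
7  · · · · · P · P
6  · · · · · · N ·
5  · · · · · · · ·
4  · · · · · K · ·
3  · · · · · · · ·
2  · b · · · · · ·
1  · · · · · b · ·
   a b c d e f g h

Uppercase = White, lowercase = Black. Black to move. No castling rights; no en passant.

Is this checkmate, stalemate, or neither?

neither

Black to move; black king on h8.
In check: yes, from the white knight on g6.
Legal moves for Black: Kxh7, Kg7.
Black is in check but has 2 legal moves → neither.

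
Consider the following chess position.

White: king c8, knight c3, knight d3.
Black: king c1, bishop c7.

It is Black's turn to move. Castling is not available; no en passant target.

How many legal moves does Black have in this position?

Black to move; king on c1.
In check: yes, from the white knight on d3.
Legal moves: Kd2, Kc2.
Count: 2.

2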